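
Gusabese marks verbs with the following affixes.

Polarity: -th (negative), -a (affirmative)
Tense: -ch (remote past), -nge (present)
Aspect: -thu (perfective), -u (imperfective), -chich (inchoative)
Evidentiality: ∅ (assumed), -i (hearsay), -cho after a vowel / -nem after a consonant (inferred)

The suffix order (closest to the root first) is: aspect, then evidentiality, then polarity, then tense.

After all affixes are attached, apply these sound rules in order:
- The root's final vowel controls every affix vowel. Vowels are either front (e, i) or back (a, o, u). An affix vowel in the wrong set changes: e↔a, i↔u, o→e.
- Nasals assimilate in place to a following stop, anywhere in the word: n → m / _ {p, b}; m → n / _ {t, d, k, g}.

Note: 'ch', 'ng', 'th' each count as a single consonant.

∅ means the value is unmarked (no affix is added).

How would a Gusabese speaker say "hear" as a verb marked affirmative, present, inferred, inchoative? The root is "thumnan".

Attach aspect inchoative -chich → thumnanchich.
Attach evidentiality inferred -nem (after consonant 'ch') → thumnanchichnem.
Attach polarity affirmative -a → thumnanchichnema.
Attach tense present -nge → thumnanchichnemange.
Apply vowel harmony: thumnanchichnemange → thumnanchuchnamanga.
Nasal assimilation: no change.

thumnanchuchnamanga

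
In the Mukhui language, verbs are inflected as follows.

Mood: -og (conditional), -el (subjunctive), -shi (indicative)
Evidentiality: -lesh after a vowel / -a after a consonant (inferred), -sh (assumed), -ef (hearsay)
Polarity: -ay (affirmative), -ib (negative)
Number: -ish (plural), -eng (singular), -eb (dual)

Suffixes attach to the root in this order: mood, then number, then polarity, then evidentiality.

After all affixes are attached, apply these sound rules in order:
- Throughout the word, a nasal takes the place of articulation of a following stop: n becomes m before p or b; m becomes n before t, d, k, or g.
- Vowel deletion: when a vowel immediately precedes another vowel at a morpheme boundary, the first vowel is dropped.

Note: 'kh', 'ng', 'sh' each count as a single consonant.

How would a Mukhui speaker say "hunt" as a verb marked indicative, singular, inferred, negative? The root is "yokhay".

yokhayshengiba

Attach mood indicative -shi → yokhayshi.
Attach number singular -eng → yokhayshieng.
Attach polarity negative -ib → yokhayshiengib.
Attach evidentiality inferred -a (after consonant 'b') → yokhayshiengiba.
Nasal assimilation: no change.
Apply vowel deletion: yokhayshiengiba → yokhayshengiba.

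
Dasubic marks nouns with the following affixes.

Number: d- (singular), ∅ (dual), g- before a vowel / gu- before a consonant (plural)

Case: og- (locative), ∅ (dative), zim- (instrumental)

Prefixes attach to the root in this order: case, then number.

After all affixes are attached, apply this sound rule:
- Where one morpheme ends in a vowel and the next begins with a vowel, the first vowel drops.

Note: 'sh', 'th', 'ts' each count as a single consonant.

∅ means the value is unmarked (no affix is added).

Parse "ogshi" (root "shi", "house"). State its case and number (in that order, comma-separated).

Segment: og-shi.
case: og- → locative.
number: ∅ → dual.

locative, dual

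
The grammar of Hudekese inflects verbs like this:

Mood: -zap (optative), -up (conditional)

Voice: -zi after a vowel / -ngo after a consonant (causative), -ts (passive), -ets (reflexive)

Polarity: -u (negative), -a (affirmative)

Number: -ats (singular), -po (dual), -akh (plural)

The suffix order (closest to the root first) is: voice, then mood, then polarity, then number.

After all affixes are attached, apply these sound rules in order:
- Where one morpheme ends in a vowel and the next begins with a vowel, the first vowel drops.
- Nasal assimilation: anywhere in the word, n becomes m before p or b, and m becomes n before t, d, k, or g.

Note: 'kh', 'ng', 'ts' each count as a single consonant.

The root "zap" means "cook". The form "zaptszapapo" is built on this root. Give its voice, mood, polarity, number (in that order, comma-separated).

passive, optative, affirmative, dual

Segment: zap-ts-zap-a-po.
voice: -ts → passive.
mood: -zap → optative.
polarity: -a → affirmative.
number: -po → dual.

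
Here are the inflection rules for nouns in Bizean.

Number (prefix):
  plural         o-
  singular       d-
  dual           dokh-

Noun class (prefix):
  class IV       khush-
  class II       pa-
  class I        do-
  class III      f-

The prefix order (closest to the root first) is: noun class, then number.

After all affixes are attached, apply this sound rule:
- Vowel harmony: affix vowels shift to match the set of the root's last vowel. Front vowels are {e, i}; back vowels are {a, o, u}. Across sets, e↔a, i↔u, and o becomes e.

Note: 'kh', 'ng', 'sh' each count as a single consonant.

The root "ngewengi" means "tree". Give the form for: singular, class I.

ddengewengi

Attach noun class class I do- → dongewengi.
Attach number singular d- → ddongewengi.
Apply vowel harmony: ddongewengi → ddengewengi.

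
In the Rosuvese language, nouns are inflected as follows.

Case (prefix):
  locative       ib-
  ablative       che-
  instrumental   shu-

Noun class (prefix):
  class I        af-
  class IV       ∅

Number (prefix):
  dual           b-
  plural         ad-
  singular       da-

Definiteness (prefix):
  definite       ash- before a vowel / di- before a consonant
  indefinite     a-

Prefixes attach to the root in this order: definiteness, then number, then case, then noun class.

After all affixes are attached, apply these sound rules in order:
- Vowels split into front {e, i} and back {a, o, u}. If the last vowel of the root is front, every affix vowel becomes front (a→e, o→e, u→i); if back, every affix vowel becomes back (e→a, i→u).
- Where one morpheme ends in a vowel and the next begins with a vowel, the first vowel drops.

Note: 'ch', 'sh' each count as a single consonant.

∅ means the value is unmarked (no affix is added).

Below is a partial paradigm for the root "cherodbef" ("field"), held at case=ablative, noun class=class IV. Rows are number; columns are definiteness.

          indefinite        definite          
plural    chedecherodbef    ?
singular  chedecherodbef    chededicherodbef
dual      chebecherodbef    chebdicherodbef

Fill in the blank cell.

Attach definiteness definite di- (before consonant 'ch') → dicherodbef.
Attach number plural ad- → addicherodbef.
Attach case ablative che- → cheaddicherodbef.
noun class = class IV: zero marking, form stays cheaddicherodbef.
Apply vowel harmony: cheaddicherodbef → cheeddicherodbef.
Apply vowel deletion: cheeddicherodbef → cheddicherodbef.

cheddicherodbef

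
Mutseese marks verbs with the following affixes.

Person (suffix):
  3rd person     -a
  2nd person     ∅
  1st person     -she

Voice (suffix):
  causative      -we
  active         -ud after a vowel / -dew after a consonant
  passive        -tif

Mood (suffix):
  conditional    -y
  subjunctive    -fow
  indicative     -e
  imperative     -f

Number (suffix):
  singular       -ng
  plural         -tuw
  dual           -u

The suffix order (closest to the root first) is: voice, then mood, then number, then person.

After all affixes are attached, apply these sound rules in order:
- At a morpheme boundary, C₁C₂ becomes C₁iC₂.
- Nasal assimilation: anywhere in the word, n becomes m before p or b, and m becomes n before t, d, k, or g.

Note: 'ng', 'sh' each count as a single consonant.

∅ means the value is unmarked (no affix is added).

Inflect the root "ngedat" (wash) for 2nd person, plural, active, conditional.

Attach voice active -dew (after consonant 't') → ngedatdew.
Attach mood conditional -y → ngedatdewy.
Attach number plural -tuw → ngedatdewytuw.
person = 2nd person: zero marking, form stays ngedatdewytuw.
Apply epenthesis: ngedatdewytuw → ngedatidewiyituw.
Nasal assimilation: no change.

ngedatidewiyituw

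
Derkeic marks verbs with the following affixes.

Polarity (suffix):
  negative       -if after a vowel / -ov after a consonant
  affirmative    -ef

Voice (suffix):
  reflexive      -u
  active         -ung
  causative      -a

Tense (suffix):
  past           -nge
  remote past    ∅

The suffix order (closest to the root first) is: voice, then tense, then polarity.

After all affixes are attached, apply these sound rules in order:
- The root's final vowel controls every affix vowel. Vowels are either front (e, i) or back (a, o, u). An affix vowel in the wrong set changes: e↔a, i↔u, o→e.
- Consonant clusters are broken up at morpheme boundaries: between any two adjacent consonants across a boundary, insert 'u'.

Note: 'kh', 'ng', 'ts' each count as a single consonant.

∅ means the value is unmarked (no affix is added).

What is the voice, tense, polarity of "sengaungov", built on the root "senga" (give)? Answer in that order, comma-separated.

active, remote past, negative

Segment: senga-ung-ov.
voice: -ung → active.
tense: ∅ → remote past.
polarity: -if/ov → negative.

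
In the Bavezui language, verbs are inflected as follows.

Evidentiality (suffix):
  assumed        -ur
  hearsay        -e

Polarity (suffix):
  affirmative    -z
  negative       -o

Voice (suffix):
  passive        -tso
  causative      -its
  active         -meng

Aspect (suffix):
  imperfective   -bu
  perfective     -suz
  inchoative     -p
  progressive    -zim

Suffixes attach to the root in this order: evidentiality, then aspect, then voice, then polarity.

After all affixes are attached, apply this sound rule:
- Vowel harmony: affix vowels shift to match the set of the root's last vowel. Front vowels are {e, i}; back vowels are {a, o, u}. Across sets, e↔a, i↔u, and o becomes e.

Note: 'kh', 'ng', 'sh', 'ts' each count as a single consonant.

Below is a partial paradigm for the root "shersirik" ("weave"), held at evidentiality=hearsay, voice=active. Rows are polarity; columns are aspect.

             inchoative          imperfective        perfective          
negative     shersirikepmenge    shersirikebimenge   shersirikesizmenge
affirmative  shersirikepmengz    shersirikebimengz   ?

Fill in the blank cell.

shersirikesizmengz

Attach evidentiality hearsay -e → shersirike.
Attach aspect perfective -suz → shersirikesuz.
Attach voice active -meng → shersirikesuzmeng.
Attach polarity affirmative -z → shersirikesuzmengz.
Apply vowel harmony: shersirikesuzmengz → shersirikesizmengz.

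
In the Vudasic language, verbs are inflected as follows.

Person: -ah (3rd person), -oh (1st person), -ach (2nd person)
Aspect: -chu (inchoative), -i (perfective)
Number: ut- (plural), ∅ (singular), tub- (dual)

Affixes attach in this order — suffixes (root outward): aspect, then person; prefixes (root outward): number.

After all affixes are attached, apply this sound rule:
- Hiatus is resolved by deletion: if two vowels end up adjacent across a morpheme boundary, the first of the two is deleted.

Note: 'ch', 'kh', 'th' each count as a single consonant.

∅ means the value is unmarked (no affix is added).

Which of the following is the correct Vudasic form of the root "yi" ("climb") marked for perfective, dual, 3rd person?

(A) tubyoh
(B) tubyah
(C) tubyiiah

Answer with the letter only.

B

Attach aspect perfective -i → yii.
Attach number dual tub- → tubyii.
Attach person 3rd person -ah → tubyiiah.
Apply vowel deletion: tubyiiah → tubyah.
So the correct form is tubyah, option (B).
(A) tubyoh is wrong: it uses 1st person instead of 3rd person for person.
(C) tubyiiah is wrong: it fails to apply the sound rule(s).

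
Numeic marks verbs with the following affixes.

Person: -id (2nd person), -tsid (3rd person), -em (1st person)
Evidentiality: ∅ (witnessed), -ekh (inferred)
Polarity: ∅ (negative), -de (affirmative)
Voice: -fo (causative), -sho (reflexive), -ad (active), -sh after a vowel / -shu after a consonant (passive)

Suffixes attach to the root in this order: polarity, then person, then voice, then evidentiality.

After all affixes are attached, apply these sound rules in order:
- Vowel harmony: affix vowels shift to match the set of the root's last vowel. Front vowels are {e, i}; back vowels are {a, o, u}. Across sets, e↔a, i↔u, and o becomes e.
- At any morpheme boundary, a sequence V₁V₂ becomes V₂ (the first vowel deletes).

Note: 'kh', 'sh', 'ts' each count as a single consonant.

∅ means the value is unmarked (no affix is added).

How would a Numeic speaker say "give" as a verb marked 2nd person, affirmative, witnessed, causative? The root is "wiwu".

Attach polarity affirmative -de → wiwude.
Attach person 2nd person -id → wiwudeid.
Attach voice causative -fo → wiwudeidfo.
evidentiality = witnessed: zero marking, form stays wiwudeidfo.
Apply vowel harmony: wiwudeidfo → wiwudaudfo.
Apply vowel deletion: wiwudaudfo → wiwududfo.

wiwududfo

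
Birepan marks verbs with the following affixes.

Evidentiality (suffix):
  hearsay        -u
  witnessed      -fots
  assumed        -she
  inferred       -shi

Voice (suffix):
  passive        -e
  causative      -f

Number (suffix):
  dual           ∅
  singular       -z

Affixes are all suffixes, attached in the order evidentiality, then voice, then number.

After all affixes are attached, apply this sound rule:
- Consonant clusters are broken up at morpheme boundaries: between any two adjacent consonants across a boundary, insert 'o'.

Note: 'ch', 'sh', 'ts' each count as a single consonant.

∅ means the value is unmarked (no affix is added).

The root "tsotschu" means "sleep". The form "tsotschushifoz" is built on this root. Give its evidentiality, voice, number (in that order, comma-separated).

inferred, causative, singular

Segment: tsotschu-shi-f-z.
evidentiality: -shi → inferred.
voice: -f → causative.
number: -z → singular.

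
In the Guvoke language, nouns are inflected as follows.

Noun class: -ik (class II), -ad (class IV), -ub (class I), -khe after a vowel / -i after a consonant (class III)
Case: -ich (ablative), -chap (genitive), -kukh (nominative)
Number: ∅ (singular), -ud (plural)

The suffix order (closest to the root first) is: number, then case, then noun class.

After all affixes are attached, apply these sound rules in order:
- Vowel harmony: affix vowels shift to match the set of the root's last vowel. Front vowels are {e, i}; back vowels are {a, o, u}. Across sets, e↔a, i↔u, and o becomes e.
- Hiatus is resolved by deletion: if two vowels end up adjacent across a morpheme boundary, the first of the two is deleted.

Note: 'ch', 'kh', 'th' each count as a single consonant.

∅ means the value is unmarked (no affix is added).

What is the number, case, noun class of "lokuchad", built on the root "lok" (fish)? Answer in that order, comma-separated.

singular, ablative, class IV

Segment: lok-ich-ad.
number: ∅ → singular.
case: -ich → ablative.
noun class: -ad → class IV.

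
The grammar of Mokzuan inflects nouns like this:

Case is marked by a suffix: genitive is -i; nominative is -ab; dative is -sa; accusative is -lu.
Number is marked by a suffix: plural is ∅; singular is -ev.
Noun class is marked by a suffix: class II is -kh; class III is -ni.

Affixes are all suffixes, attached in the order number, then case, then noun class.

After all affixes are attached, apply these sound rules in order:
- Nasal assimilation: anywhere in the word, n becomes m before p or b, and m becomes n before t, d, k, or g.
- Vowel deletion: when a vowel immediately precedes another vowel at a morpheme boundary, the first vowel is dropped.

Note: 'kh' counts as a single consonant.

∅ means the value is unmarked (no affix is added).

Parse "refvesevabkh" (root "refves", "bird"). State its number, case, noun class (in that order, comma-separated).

singular, nominative, class II

Segment: refves-ev-ab-kh.
number: -ev → singular.
case: -ab → nominative.
noun class: -kh → class II.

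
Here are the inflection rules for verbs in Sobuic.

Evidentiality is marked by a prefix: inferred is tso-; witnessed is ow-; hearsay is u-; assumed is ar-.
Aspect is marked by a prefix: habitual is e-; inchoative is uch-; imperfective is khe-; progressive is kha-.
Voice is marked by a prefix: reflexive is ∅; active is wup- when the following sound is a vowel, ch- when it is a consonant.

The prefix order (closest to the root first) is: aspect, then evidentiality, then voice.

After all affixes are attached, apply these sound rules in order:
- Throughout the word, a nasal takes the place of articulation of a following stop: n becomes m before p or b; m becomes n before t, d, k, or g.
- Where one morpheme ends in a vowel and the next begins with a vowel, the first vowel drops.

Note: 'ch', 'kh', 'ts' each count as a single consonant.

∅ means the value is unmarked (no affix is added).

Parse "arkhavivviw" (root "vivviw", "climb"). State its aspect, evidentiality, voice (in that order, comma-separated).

progressive, assumed, reflexive

Segment: ar-kha-vivviw.
aspect: kha- → progressive.
evidentiality: ar- → assumed.
voice: ∅ → reflexive.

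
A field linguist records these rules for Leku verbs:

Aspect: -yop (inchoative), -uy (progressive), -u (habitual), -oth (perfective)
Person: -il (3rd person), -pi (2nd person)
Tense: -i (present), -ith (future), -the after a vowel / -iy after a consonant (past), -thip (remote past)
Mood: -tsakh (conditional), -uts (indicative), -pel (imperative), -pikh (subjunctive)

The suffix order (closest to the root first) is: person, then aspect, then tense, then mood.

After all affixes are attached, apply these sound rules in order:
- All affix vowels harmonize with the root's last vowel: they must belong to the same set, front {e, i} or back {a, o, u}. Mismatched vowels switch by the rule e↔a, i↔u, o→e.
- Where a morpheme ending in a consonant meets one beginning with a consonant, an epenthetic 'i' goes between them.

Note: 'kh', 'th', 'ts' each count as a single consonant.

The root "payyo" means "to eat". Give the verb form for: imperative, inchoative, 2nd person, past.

Attach person 2nd person -pi → payyopi.
Attach aspect inchoative -yop → payyopiyop.
Attach tense past -iy (after consonant 'p') → payyopiyopiy.
Attach mood imperative -pel → payyopiyopiypel.
Apply vowel harmony: payyopiyopiypel → payyopuyopuypal.
Apply epenthesis: payyopuyopuypal → payyopuyopuyipal.

payyopuyopuyipal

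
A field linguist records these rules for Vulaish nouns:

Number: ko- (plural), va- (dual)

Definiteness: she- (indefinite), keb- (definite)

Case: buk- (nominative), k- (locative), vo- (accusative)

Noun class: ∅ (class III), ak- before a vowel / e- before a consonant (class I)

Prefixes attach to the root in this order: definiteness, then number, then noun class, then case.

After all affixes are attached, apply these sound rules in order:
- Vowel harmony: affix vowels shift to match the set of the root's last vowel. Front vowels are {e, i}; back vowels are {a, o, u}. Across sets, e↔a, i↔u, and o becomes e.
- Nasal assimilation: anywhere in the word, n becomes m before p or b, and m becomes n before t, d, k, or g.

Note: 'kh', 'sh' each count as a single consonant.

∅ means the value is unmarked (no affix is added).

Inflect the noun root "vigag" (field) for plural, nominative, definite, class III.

bukkokabvigag

Attach definiteness definite keb- → kebvigag.
Attach number plural ko- → kokebvigag.
noun class = class III: zero marking, form stays kokebvigag.
Attach case nominative buk- → bukkokebvigag.
Apply vowel harmony: bukkokebvigag → bukkokabvigag.
Nasal assimilation: no change.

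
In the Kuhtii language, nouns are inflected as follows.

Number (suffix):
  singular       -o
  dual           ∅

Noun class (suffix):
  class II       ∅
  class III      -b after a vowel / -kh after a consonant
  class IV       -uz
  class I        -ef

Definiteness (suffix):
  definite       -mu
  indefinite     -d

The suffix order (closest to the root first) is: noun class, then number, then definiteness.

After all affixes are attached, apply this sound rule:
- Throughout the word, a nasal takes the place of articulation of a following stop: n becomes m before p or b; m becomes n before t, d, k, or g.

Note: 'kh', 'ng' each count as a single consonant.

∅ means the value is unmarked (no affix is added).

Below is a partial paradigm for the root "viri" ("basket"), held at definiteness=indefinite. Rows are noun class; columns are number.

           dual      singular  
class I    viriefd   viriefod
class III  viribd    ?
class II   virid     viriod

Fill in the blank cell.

Attach noun class class III -b (after vowel 'i') → virib.
Attach number singular -o → viribo.
Attach definiteness indefinite -d → viribod.
Nasal assimilation: no change.

viribod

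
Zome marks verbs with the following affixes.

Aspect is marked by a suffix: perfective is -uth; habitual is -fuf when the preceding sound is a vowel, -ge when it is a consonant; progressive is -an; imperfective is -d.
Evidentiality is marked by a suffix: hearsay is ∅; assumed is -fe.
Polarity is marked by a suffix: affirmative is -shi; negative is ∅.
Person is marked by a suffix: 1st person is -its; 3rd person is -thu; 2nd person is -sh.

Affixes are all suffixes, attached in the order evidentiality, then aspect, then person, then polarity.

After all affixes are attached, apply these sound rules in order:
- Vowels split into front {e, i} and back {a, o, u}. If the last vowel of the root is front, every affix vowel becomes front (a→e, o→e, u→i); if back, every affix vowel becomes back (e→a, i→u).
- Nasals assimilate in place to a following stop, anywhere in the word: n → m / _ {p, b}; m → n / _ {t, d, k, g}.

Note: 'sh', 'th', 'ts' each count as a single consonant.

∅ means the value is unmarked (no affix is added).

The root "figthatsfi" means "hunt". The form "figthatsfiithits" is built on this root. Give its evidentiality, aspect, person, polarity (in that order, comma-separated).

hearsay, perfective, 1st person, negative

Segment: figthatsfi-uth-its.
evidentiality: ∅ → hearsay.
aspect: -uth → perfective.
person: -its → 1st person.
polarity: ∅ → negative.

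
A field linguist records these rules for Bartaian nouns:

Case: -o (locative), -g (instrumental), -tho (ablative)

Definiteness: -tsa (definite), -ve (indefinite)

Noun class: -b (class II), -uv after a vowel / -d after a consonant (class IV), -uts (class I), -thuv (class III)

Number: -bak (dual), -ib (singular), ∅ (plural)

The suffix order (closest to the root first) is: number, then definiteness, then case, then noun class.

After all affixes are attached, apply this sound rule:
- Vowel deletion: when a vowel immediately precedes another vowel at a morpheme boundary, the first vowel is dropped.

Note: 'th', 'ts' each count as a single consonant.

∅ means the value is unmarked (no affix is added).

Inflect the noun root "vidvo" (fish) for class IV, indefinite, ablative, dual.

Attach number dual -bak → vidvobak.
Attach definiteness indefinite -ve → vidvobakve.
Attach case ablative -tho → vidvobakvetho.
Attach noun class class IV -uv (after vowel 'o') → vidvobakvethouv.
Apply vowel deletion: vidvobakvethouv → vidvobakvethuv.

vidvobakvethuv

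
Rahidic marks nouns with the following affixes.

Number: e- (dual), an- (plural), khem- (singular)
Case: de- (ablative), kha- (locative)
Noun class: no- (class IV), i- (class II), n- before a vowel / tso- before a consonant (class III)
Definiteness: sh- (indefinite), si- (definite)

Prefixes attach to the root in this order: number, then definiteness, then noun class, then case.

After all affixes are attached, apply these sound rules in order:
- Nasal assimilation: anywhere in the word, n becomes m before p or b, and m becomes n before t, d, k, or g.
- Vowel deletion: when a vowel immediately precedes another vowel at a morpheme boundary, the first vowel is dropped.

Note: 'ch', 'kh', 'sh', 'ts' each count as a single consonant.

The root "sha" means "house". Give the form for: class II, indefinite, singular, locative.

khishkhemsha

Attach number singular khem- → khemsha.
Attach definiteness indefinite sh- → shkhemsha.
Attach noun class class II i- → ishkhemsha.
Attach case locative kha- → khaishkhemsha.
Nasal assimilation: no change.
Apply vowel deletion: khaishkhemsha → khishkhemsha.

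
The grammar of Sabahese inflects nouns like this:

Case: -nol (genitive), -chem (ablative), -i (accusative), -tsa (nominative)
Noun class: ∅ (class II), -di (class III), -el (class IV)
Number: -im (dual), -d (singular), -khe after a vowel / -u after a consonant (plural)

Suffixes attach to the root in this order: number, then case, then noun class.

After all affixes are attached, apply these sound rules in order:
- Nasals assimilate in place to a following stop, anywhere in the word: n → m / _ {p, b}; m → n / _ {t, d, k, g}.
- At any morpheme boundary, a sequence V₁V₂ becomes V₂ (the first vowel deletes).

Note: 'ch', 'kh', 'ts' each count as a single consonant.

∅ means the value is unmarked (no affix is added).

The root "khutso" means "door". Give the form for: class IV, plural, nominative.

khutsokhetsel

Attach number plural -khe (after vowel 'o') → khutsokhe.
Attach case nominative -tsa → khutsokhetsa.
Attach noun class class IV -el → khutsokhetsael.
Nasal assimilation: no change.
Apply vowel deletion: khutsokhetsael → khutsokhetsel.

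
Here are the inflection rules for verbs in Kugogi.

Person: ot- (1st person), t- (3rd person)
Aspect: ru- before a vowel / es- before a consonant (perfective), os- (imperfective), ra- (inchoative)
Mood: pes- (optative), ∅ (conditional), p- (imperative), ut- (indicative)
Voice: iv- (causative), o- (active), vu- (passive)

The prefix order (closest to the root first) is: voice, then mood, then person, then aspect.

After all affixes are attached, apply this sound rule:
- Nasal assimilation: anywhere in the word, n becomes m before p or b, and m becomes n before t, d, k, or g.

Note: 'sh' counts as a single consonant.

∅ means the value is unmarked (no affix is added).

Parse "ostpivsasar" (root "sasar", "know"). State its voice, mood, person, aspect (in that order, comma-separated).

Segment: os-t-p-iv-sasar.
voice: iv- → causative.
mood: p- → imperative.
person: t- → 3rd person.
aspect: os- → imperfective.

causative, imperative, 3rd person, imperfective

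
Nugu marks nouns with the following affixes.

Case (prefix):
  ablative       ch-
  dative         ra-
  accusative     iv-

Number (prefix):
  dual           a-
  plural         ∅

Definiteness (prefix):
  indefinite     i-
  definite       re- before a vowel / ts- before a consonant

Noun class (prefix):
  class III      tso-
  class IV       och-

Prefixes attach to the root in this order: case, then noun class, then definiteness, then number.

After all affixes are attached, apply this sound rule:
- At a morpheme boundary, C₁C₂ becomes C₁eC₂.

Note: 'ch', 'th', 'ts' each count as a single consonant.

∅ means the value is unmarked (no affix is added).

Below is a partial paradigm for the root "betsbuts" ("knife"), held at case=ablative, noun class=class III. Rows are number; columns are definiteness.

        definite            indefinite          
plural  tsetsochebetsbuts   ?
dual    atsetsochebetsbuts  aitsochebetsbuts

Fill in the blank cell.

Attach case ablative ch- → chbetsbuts.
Attach noun class class III tso- → tsochbetsbuts.
Attach definiteness indefinite i- → itsochbetsbuts.
number = plural: zero marking, form stays itsochbetsbuts.
Apply epenthesis: itsochbetsbuts → itsochebetsbuts.

itsochebetsbuts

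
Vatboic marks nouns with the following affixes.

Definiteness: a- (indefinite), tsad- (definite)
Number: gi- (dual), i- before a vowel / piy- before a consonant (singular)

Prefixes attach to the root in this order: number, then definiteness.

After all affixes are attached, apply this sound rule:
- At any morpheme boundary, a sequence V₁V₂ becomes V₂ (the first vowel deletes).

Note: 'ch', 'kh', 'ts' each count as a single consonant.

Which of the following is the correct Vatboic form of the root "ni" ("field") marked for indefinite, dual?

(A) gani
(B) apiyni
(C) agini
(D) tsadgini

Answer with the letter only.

Attach number dual gi- → gini.
Attach definiteness indefinite a- → agini.
Vowel deletion: no change.
So the correct form is agini, option (C).
(A) gani is wrong: it has the affixes in the wrong order.
(B) apiyni is wrong: it uses singular instead of dual for number.
(D) tsadgini is wrong: it uses definite instead of indefinite for definiteness.

C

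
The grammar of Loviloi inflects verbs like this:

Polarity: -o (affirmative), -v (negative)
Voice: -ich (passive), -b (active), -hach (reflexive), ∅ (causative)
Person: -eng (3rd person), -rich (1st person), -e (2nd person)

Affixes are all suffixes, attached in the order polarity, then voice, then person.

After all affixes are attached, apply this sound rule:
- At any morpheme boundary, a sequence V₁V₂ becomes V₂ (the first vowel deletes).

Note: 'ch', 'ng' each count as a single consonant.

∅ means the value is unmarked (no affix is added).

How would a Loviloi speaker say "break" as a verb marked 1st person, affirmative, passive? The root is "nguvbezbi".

Attach polarity affirmative -o → nguvbezbio.
Attach voice passive -ich → nguvbezbioich.
Attach person 1st person -rich → nguvbezbioichrich.
Apply vowel deletion: nguvbezbioichrich → nguvbezbichrich.

nguvbezbichrich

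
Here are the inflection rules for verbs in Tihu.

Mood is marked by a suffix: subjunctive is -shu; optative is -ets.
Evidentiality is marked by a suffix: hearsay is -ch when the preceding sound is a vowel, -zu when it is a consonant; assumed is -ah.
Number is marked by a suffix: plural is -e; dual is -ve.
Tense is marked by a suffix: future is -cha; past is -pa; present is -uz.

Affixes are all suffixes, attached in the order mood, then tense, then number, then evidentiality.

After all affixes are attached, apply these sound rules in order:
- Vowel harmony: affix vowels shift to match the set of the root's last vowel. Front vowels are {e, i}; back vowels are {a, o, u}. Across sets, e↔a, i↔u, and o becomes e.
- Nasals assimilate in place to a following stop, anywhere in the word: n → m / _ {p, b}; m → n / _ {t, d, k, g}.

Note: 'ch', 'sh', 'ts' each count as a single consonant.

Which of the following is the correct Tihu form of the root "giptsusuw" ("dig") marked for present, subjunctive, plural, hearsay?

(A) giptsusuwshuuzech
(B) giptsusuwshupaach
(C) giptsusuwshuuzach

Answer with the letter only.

Attach mood subjunctive -shu → giptsusuwshu.
Attach tense present -uz → giptsusuwshuuz.
Attach number plural -e → giptsusuwshuuze.
Attach evidentiality hearsay -ch (after vowel 'e') → giptsusuwshuuzech.
Apply vowel harmony: giptsusuwshuuzech → giptsusuwshuuzach.
Nasal assimilation: no change.
So the correct form is giptsusuwshuuzach, option (C).
(B) giptsusuwshupaach is wrong: it uses past instead of present for tense.
(A) giptsusuwshuuzech is wrong: it fails to apply the sound rule(s).

C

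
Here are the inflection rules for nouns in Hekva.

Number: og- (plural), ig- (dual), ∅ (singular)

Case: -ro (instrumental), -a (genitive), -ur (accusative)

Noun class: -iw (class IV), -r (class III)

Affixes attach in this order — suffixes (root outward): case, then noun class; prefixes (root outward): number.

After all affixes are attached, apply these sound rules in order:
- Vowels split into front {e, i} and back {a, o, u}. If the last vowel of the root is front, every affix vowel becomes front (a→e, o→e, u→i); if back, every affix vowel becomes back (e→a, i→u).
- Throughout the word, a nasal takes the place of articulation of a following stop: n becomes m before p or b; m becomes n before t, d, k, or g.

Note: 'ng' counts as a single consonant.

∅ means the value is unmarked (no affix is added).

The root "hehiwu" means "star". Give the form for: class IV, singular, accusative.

hehiwuuruw

Attach case accusative -ur → hehiwuur.
number = singular: zero marking, form stays hehiwuur.
Attach noun class class IV -iw → hehiwuuriw.
Apply vowel harmony: hehiwuuriw → hehiwuuruw.
Nasal assimilation: no change.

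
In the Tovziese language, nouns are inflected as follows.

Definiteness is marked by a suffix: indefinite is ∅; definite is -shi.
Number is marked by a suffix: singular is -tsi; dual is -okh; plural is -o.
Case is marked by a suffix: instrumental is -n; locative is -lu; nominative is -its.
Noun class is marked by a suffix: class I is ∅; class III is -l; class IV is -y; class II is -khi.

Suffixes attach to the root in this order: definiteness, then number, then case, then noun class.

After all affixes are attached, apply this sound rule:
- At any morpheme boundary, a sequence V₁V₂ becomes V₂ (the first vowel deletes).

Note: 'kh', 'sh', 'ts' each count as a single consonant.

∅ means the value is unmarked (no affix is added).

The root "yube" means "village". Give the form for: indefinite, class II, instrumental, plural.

definiteness = indefinite: zero marking, form stays yube.
Attach number plural -o → yubeo.
Attach case instrumental -n → yubeon.
Attach noun class class II -khi → yubeonkhi.
Apply vowel deletion: yubeonkhi → yubonkhi.

yubonkhi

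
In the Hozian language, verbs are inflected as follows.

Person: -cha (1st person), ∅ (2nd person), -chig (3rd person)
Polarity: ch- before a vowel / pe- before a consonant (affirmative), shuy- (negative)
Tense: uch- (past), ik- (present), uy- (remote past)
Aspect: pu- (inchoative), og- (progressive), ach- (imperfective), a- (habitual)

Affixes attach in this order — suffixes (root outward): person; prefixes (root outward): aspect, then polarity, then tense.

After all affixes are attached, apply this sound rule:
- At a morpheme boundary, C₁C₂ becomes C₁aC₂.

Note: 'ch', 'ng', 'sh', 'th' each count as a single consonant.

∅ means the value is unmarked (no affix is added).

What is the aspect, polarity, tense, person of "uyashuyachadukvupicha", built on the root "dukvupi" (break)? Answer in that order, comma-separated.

imperfective, negative, remote past, 1st person

Segment: uy-shuy-ach-dukvupi-cha.
aspect: ach- → imperfective.
polarity: shuy- → negative.
tense: uy- → remote past.
person: -cha → 1st person.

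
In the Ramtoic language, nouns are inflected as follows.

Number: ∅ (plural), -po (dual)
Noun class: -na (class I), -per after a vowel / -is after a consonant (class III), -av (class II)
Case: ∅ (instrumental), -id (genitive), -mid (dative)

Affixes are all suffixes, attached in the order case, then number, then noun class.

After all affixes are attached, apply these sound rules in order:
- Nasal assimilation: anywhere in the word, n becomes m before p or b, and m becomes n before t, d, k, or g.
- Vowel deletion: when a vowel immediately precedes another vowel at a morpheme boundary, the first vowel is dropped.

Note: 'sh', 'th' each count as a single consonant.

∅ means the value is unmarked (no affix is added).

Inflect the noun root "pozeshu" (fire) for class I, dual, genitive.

pozeshidpona

Attach case genitive -id → pozeshuid.
Attach number dual -po → pozeshuidpo.
Attach noun class class I -na → pozeshuidpona.
Nasal assimilation: no change.
Apply vowel deletion: pozeshuidpona → pozeshidpona.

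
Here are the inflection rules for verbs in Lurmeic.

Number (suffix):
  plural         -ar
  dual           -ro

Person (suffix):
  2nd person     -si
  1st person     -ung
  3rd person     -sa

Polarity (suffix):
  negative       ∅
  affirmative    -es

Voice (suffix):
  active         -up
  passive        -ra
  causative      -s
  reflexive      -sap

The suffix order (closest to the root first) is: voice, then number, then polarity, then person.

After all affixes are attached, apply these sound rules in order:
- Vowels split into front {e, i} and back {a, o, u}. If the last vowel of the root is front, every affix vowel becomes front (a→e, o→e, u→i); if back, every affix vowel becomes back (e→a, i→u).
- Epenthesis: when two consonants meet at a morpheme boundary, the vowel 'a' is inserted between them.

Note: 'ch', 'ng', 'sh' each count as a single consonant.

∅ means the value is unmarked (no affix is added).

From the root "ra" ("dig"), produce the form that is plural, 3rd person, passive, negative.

Attach voice passive -ra → rara.
Attach number plural -ar → raraar.
polarity = negative: zero marking, form stays raraar.
Attach person 3rd person -sa → raraarsa.
Vowel harmony: no change.
Apply epenthesis: raraarsa → raraarasa.

raraarasa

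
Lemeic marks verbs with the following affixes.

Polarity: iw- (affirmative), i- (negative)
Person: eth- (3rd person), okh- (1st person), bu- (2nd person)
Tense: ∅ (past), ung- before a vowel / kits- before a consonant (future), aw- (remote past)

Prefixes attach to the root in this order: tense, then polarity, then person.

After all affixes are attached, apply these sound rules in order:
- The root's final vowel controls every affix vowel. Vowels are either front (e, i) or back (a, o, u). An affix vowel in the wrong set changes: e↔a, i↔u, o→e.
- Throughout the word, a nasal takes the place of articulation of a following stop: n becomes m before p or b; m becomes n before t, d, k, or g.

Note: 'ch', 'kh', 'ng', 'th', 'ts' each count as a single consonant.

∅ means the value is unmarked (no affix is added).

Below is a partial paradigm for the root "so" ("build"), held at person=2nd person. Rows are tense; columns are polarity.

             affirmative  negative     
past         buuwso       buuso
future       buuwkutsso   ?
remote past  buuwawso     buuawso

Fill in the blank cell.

buukutsso

Attach tense future kits- (before consonant 's') → kitsso.
Attach polarity negative i- → ikitsso.
Attach person 2nd person bu- → buikitsso.
Apply vowel harmony: buikitsso → buukutsso.
Nasal assimilation: no change.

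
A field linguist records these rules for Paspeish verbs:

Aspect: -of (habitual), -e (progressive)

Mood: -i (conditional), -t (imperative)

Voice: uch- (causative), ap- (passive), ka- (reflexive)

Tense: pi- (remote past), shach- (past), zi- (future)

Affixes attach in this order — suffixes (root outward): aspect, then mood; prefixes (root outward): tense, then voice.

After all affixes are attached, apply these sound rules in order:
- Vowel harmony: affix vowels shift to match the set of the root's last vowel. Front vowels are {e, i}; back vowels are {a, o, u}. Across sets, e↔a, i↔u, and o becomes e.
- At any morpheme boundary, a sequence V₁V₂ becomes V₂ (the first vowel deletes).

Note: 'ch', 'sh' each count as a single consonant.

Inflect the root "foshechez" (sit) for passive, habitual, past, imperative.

Attach aspect habitual -of → foshechezof.
Attach tense past shach- → shachfoshechezof.
Attach mood imperative -t → shachfoshechezoft.
Attach voice passive ap- → apshachfoshechezoft.
Apply vowel harmony: apshachfoshechezoft → epshechfoshechezeft.
Vowel deletion: no change.

epshechfoshechezeft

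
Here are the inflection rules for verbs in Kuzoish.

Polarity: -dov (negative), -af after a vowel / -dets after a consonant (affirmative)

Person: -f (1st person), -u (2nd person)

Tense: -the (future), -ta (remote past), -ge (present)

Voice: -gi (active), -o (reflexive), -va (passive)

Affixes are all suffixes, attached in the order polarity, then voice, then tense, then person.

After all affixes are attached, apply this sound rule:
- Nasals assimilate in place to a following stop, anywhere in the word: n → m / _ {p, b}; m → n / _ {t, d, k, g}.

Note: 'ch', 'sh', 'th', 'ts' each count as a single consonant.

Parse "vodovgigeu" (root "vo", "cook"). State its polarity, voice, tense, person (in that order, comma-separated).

Segment: vo-dov-gi-ge-u.
polarity: -dov → negative.
voice: -gi → active.
tense: -ge → present.
person: -u → 2nd person.

negative, active, present, 2nd person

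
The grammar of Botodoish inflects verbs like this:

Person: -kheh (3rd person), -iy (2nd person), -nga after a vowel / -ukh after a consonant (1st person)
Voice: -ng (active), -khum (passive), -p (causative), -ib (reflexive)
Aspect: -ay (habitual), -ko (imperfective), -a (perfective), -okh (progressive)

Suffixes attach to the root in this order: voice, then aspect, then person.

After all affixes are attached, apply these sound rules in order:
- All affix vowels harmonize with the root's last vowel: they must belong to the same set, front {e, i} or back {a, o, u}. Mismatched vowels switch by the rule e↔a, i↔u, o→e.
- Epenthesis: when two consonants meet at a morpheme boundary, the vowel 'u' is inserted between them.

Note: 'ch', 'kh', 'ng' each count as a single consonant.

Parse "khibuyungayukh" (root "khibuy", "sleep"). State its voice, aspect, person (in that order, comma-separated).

active, habitual, 1st person

Segment: khibuy-ng-ay-ukh.
voice: -ng → active.
aspect: -ay → habitual.
person: -nga/ukh → 1st person.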